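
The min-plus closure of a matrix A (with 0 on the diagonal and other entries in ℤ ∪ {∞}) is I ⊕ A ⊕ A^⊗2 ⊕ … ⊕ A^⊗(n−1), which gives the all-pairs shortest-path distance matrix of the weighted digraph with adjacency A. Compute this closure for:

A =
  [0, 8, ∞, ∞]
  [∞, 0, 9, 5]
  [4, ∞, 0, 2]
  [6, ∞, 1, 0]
Closure =
  [0, 8, 14, 13]
  [10, 0, 6, 5]
  [4, 12, 0, 2]
  [5, 13, 1, 0]

This is the Floyd-Warshall all-pairs shortest-path computation. For each intermediate vertex k = 0, 1, …, 3, update dist[i][j] ← min(dist[i][j], dist[i][k] + dist[k][j]). The final matrix gives, for each (i, j), the minimum total weight of any directed path from i to j (possibly empty when i = j).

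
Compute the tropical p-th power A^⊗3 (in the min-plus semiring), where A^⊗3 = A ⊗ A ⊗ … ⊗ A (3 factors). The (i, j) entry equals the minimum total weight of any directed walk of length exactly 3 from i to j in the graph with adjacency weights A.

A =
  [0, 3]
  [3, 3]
A^⊗3 =
  [0, 3]
  [3, 6]

Each entry (A^⊗3)_ij equals the minimum over all length-3 walks i = v_0 → v_1 → … → v_3 = j of Σ_t A[v_t][v_{t+1}]. For example, for (i, j) = (0, 1) we minimise over 4 possible intermediate vertex sequences; the minimum is 3, attained along the walk 0 → 0 → 0 → 1.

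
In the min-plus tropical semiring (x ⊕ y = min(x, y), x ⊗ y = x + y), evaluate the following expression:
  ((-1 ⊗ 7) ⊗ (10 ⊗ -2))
((-1 ⊗ 7) ⊗ (10 ⊗ -2)) = 14

Expand innermost to outermost. Recall ⊕ takes the minimum of its arguments and ⊗ takes their sum. Working out the expression ((-1 ⊗ 7) ⊗ (10 ⊗ -2)) gives 14.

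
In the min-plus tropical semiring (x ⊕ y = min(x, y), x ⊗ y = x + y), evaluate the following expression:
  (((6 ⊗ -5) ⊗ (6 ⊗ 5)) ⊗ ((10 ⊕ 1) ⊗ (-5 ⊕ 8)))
(((6 ⊗ -5) ⊗ (6 ⊗ 5)) ⊗ ((10 ⊕ 1) ⊗ (-5 ⊕ 8))) = 8

Expand innermost to outermost. Recall ⊕ takes the minimum of its arguments and ⊗ takes their sum. Working out the expression (((6 ⊗ -5) ⊗ (6 ⊗ 5)) ⊗ ((10 ⊕ 1) ⊗ (-5 ⊕ 8))) gives 8.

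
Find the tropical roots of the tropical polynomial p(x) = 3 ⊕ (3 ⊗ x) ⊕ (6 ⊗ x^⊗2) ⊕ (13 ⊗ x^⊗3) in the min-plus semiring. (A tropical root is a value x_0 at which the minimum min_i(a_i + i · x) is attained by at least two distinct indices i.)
Roots: {-7, -3, 0}

Each tropical root is a break point of the lower envelope of the lines y = a_i + i · x (there are 4 lines, with slopes 0, 1, ..., 3). Only the lines that attain the minimum somewhere contribute to roots; other lines are dominated. Here the surviving (envelope) indices are i = 3, i = 2, i = 1, i = 0.
Intersections between consecutive envelope lines give the roots: for adjacent envelope indices i < j the intersection is x = (a_i − a_j) / (j − i). Reading off the sorted break points: {-7, -3, 0}.
Verification: at each break x_0, at least two indices attain the minimum of min_i(a_i + i · x_0).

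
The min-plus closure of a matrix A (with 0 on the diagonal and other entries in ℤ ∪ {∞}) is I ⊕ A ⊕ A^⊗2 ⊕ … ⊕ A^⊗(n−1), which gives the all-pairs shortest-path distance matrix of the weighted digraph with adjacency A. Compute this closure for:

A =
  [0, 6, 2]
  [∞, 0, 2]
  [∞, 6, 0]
Closure =
  [0, 6, 2]
  [∞, 0, 2]
  [∞, 6, 0]

This is the Floyd-Warshall all-pairs shortest-path computation. For each intermediate vertex k = 0, 1, …, 2, update dist[i][j] ← min(dist[i][j], dist[i][k] + dist[k][j]). The final matrix gives, for each (i, j), the minimum total weight of any directed path from i to j (possibly empty when i = j).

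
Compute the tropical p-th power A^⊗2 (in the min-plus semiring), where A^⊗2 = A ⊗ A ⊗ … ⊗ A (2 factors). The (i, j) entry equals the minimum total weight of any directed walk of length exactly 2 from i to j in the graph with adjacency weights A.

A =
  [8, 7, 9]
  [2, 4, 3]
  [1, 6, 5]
A^⊗2 =
  [9, 11, 10]
  [4, 8, 7]
  [6, 8, 9]

Each entry (A^⊗2)_ij equals the minimum over all length-2 walks i = v_0 → v_1 → … → v_2 = j of Σ_t A[v_t][v_{t+1}]. For example, for (i, j) = (0, 2) we minimise over 3 possible intermediate vertex sequences; the minimum is 10, attained along the walk 0 → 1 → 2.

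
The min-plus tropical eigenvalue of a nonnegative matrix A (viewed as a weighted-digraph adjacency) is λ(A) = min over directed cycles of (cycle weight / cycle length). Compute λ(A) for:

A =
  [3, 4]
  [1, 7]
λ(A) = 5/2

Enumerate directed cycles and compute their means (weight / length). Sample:
  cycle 0 → 0: weight = 3, length = 1, mean = 3/1 ≈ 3.000
  cycle 1 → 1: weight = 7, length = 1, mean = 7/1 ≈ 7.000
  cycle 0 → 1 → 0: weight = 5, length = 2, mean = 5/2 ≈ 2.500
  cycle 1 → 0 → 1: weight = 5, length = 2, mean = 5/2 ≈ 2.500
Minimum mean = 2.500, attained e.g. along the cycle 0 → 1 → 0 with weight 5 and length 2. So λ(A) = 5/2 = 5/2.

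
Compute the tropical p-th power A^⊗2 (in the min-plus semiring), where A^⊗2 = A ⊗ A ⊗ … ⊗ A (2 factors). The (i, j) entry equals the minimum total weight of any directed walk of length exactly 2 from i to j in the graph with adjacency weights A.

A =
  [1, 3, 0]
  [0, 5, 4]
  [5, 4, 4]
A^⊗2 =
  [2, 4, 1]
  [1, 3, 0]
  [4, 8, 5]

Each entry (A^⊗2)_ij equals the minimum over all length-2 walks i = v_0 → v_1 → … → v_2 = j of Σ_t A[v_t][v_{t+1}]. For example, for (i, j) = (0, 2) we minimise over 3 possible intermediate vertex sequences; the minimum is 1, attained along the walk 0 → 0 → 2.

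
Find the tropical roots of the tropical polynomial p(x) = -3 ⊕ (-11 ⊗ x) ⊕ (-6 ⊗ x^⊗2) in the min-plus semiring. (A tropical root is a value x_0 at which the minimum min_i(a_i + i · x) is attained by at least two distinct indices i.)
Roots: {-5, 8}

Each tropical root is a break point of the lower envelope of the lines y = a_i + i · x (there are 3 lines, with slopes 0, 1, ..., 2). Only the lines that attain the minimum somewhere contribute to roots; other lines are dominated. Here the surviving (envelope) indices are i = 2, i = 1, i = 0.
Intersections between consecutive envelope lines give the roots: for adjacent envelope indices i < j the intersection is x = (a_i − a_j) / (j − i). Reading off the sorted break points: {-5, 8}.
Verification: at each break x_0, at least two indices attain the minimum of min_i(a_i + i · x_0).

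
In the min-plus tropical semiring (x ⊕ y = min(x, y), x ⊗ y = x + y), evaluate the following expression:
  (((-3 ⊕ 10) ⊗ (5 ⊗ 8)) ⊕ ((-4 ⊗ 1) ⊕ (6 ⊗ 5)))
(((-3 ⊕ 10) ⊗ (5 ⊗ 8)) ⊕ ((-4 ⊗ 1) ⊕ (6 ⊗ 5))) = -3

Expand innermost to outermost. Recall ⊕ takes the minimum of its arguments and ⊗ takes their sum. Working out the expression (((-3 ⊕ 10) ⊗ (5 ⊗ 8)) ⊕ ((-4 ⊗ 1) ⊕ (6 ⊗ 5))) gives -3.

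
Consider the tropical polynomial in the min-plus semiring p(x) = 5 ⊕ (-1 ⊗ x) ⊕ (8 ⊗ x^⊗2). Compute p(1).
p(1) = 0

A tropical monomial a ⊗ x^⊗i evaluates to a + i · x. Evaluating each term at x = 1:
  Term 0 contributes 5 + 0 · 1 = 5
  Term 1 contributes -1 + 1 · 1 = 0
  Term 2 contributes 8 + 2 · 1 = 10
p(1) = ⊕ of these = min[5, 0, 10] = 0.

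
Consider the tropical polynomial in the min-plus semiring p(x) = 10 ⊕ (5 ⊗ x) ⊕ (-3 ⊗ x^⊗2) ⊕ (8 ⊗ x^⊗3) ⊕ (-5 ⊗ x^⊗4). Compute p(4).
p(4) = 5

A tropical monomial a ⊗ x^⊗i evaluates to a + i · x. Evaluating each term at x = 4:
  Term 0 contributes 10 + 0 · 4 = 10
  Term 1 contributes 5 + 1 · 4 = 9
  Term 2 contributes -3 + 2 · 4 = 5
  Term 3 contributes 8 + 3 · 4 = 20
  Term 4 contributes -5 + 4 · 4 = 11
p(4) = ⊕ of these = min[10, 9, 5, 20, 11] = 5.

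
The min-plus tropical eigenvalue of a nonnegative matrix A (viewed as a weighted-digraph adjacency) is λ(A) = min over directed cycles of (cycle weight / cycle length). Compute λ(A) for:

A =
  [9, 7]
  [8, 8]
λ(A) = 15/2

Enumerate directed cycles and compute their means (weight / length). Sample:
  cycle 0 → 0: weight = 9, length = 1, mean = 9/1 ≈ 9.000
  cycle 1 → 1: weight = 8, length = 1, mean = 8/1 ≈ 8.000
  cycle 0 → 1 → 0: weight = 15, length = 2, mean = 15/2 ≈ 7.500
  cycle 1 → 0 → 1: weight = 15, length = 2, mean = 15/2 ≈ 7.500
Minimum mean = 7.500, attained e.g. along the cycle 0 → 1 → 0 with weight 15 and length 2. So λ(A) = 15/2 = 15/2.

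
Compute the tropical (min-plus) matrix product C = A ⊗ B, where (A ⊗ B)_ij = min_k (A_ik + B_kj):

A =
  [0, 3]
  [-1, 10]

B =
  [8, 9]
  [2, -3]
A ⊗ B =
  [5, 0]
  [7, 7]

Apply the min-plus product entry-by-entry:
  C[0][0] = min over k of (A[0][0] + B[0][0] = 0 + 8 = 8, A[0][1] + B[1][0] = 3 + 2 = 5) = 5 (attained at k = 1)
  C[0][1] = min over k of (A[0][0] + B[0][1] = 0 + 9 = 9, A[0][1] + B[1][1] = 3 + -3 = 0) = 0 (attained at k = 1)
  C[1][0] = min over k of (A[1][0] + B[0][0] = -1 + 8 = 7, A[1][1] + B[1][0] = 10 + 2 = 12) = 7 (attained at k = 0)
  C[1][1] = min over k of (A[1][0] + B[0][1] = -1 + 9 = 8, A[1][1] + B[1][1] = 10 + -3 = 7) = 7 (attained at k = 1)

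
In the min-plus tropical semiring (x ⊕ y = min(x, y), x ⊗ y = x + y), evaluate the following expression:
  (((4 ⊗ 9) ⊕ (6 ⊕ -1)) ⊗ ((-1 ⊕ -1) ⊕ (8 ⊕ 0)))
(((4 ⊗ 9) ⊕ (6 ⊕ -1)) ⊗ ((-1 ⊕ -1) ⊕ (8 ⊕ 0))) = -2

Expand innermost to outermost. Recall ⊕ takes the minimum of its arguments and ⊗ takes their sum. Working out the expression (((4 ⊗ 9) ⊕ (6 ⊕ -1)) ⊗ ((-1 ⊕ -1) ⊕ (8 ⊕ 0))) gives -2.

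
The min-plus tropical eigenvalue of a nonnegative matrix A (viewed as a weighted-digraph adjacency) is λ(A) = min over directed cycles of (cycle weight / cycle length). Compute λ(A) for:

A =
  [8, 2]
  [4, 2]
λ(A) = 2

Enumerate directed cycles and compute their means (weight / length). Sample:
  cycle 0 → 0: weight = 8, length = 1, mean = 8/1 ≈ 8.000
  cycle 1 → 1: weight = 2, length = 1, mean = 2/1 ≈ 2.000
  cycle 0 → 1 → 0: weight = 6, length = 2, mean = 6/2 ≈ 3.000
  cycle 1 → 0 → 1: weight = 6, length = 2, mean = 6/2 ≈ 3.000
Minimum mean = 2.000, attained e.g. along the cycle 1 → 1 with weight 2 and length 1. So λ(A) = 2/1 = 2.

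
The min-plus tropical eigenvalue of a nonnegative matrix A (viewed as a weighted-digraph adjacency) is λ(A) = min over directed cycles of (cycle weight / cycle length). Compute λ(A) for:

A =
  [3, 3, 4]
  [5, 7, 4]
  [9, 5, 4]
λ(A) = 3

Enumerate directed cycles and compute their means (weight / length). Sample:
  cycle 0 → 0: weight = 3, length = 1, mean = 3/1 ≈ 3.000
  cycle 1 → 1: weight = 7, length = 1, mean = 7/1 ≈ 7.000
  cycle 2 → 2: weight = 4, length = 1, mean = 4/1 ≈ 4.000
  cycle 0 → 1 → 0: weight = 8, length = 2, mean = 8/2 ≈ 4.000
  cycle 0 → 2 → 0: weight = 13, length = 2, mean = 13/2 ≈ 6.500
  cycle 1 → 0 → 1: weight = 8, length = 2, mean = 8/2 ≈ 4.000
Minimum mean = 3.000, attained e.g. along the cycle 0 → 0 with weight 3 and length 1. So λ(A) = 3/1 = 3.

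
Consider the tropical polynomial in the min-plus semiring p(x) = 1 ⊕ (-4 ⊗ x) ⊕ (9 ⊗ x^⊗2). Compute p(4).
p(4) = 0

A tropical monomial a ⊗ x^⊗i evaluates to a + i · x. Evaluating each term at x = 4:
  Term 0 contributes 1 + 0 · 4 = 1
  Term 1 contributes -4 + 1 · 4 = 0
  Term 2 contributes 9 + 2 · 4 = 17
p(4) = ⊕ of these = min[1, 0, 17] = 0.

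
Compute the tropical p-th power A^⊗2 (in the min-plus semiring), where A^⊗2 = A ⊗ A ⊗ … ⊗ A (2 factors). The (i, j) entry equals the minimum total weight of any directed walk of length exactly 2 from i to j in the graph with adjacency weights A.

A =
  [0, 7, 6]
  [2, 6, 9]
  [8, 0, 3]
A^⊗2 =
  [0, 6, 6]
  [2, 9, 8]
  [2, 3, 6]

Each entry (A^⊗2)_ij equals the minimum over all length-2 walks i = v_0 → v_1 → … → v_2 = j of Σ_t A[v_t][v_{t+1}]. For example, for (i, j) = (0, 2) we minimise over 3 possible intermediate vertex sequences; the minimum is 6, attained along the walk 0 → 0 → 2.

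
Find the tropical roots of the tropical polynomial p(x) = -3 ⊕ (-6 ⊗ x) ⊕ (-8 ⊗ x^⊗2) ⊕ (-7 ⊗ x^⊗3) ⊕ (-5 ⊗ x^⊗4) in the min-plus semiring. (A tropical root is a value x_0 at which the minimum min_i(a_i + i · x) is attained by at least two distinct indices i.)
Roots: {-2, -1, 2, 3}

Each tropical root is a break point of the lower envelope of the lines y = a_i + i · x (there are 5 lines, with slopes 0, 1, ..., 4). Only the lines that attain the minimum somewhere contribute to roots; other lines are dominated. Here the surviving (envelope) indices are i = 4, i = 3, i = 2, i = 1, i = 0.
Intersections between consecutive envelope lines give the roots: for adjacent envelope indices i < j the intersection is x = (a_i − a_j) / (j − i). Reading off the sorted break points: {-2, -1, 2, 3}.
Verification: at each break x_0, at least two indices attain the minimum of min_i(a_i + i · x_0).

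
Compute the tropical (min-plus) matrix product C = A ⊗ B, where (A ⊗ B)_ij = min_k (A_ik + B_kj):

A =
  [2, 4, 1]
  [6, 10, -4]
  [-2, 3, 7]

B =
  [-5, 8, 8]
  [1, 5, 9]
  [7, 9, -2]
A ⊗ B =
  [-3, 9, -1]
  [1, 5, -6]
  [-7, 6, 5]

Apply the min-plus product entry-by-entry:
  C[0][0] = min over k of (A[0][0] + B[0][0] = 2 + -5 = -3, A[0][1] + B[1][0] = 4 + 1 = 5, A[0][2] + B[2][0] = 1 + 7 = 8) = -3 (attained at k = 0)
  C[0][1] = min over k of (A[0][0] + B[0][1] = 2 + 8 = 10, A[0][1] + B[1][1] = 4 + 5 = 9, A[0][2] + B[2][1] = 1 + 9 = 10) = 9 (attained at k = 1)
  C[0][2] = min over k of (A[0][0] + B[0][2] = 2 + 8 = 10, A[0][1] + B[1][2] = 4 + 9 = 13, A[0][2] + B[2][2] = 1 + -2 = -1) = -1 (attained at k = 2)
  C[1][0] = min over k of (A[1][0] + B[0][0] = 6 + -5 = 1, A[1][1] + B[1][0] = 10 + 1 = 11, A[1][2] + B[2][0] = -4 + 7 = 3) = 1 (attained at k = 0)
  C[1][1] = min over k of (A[1][0] + B[0][1] = 6 + 8 = 14, A[1][1] + B[1][1] = 10 + 5 = 15, A[1][2] + B[2][1] = -4 + 9 = 5) = 5 (attained at k = 2)
  C[1][2] = min over k of (A[1][0] + B[0][2] = 6 + 8 = 14, A[1][1] + B[1][2] = 10 + 9 = 19, A[1][2] + B[2][2] = -4 + -2 = -6) = -6 (attained at k = 2)
  C[2][0] = min over k of (A[2][0] + B[0][0] = -2 + -5 = -7, A[2][1] + B[1][0] = 3 + 1 = 4, A[2][2] + B[2][0] = 7 + 7 = 14) = -7 (attained at k = 0)
  C[2][1] = min over k of (A[2][0] + B[0][1] = -2 + 8 = 6, A[2][1] + B[1][1] = 3 + 5 = 8, A[2][2] + B[2][1] = 7 + 9 = 16) = 6 (attained at k = 0)
  C[2][2] = min over k of (A[2][0] + B[0][2] = -2 + 8 = 6, A[2][1] + B[1][2] = 3 + 9 = 12, A[2][2] + B[2][2] = 7 + -2 = 5) = 5 (attained at k = 2)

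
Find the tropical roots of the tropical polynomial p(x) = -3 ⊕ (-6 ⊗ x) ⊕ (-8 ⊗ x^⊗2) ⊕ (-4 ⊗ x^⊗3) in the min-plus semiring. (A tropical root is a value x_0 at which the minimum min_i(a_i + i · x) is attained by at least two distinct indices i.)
Roots: {-4, 2, 3}

Each tropical root is a break point of the lower envelope of the lines y = a_i + i · x (there are 4 lines, with slopes 0, 1, ..., 3). Only the lines that attain the minimum somewhere contribute to roots; other lines are dominated. Here the surviving (envelope) indices are i = 3, i = 2, i = 1, i = 0.
Intersections between consecutive envelope lines give the roots: for adjacent envelope indices i < j the intersection is x = (a_i − a_j) / (j − i). Reading off the sorted break points: {-4, 2, 3}.
Verification: at each break x_0, at least two indices attain the minimum of min_i(a_i + i · x_0).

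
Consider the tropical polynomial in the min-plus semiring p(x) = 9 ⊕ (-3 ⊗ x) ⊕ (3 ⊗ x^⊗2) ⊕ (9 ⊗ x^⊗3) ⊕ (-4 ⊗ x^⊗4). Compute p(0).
p(0) = -4

A tropical monomial a ⊗ x^⊗i evaluates to a + i · x. Evaluating each term at x = 0:
  Term 0 contributes 9 + 0 · 0 = 9
  Term 1 contributes -3 + 1 · 0 = -3
  Term 2 contributes 3 + 2 · 0 = 3
  Term 3 contributes 9 + 3 · 0 = 9
  Term 4 contributes -4 + 4 · 0 = -4
p(0) = ⊕ of these = min[9, -3, 3, 9, -4] = -4.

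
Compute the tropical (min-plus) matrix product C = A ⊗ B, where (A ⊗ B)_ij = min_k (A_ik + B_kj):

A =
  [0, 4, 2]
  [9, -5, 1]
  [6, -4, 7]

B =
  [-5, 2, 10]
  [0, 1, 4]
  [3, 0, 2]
A ⊗ B =
  [-5, 2, 4]
  [-5, -4, -1]
  [-4, -3, 0]

Apply the min-plus product entry-by-entry:
  C[0][0] = min over k of (A[0][0] + B[0][0] = 0 + -5 = -5, A[0][1] + B[1][0] = 4 + 0 = 4, A[0][2] + B[2][0] = 2 + 3 = 5) = -5 (attained at k = 0)
  C[0][1] = min over k of (A[0][0] + B[0][1] = 0 + 2 = 2, A[0][1] + B[1][1] = 4 + 1 = 5, A[0][2] + B[2][1] = 2 + 0 = 2) = 2 (attained at k = 0)
  C[0][2] = min over k of (A[0][0] + B[0][2] = 0 + 10 = 10, A[0][1] + B[1][2] = 4 + 4 = 8, A[0][2] + B[2][2] = 2 + 2 = 4) = 4 (attained at k = 2)
  C[1][0] = min over k of (A[1][0] + B[0][0] = 9 + -5 = 4, A[1][1] + B[1][0] = -5 + 0 = -5, A[1][2] + B[2][0] = 1 + 3 = 4) = -5 (attained at k = 1)
  C[1][1] = min over k of (A[1][0] + B[0][1] = 9 + 2 = 11, A[1][1] + B[1][1] = -5 + 1 = -4, A[1][2] + B[2][1] = 1 + 0 = 1) = -4 (attained at k = 1)
  C[1][2] = min over k of (A[1][0] + B[0][2] = 9 + 10 = 19, A[1][1] + B[1][2] = -5 + 4 = -1, A[1][2] + B[2][2] = 1 + 2 = 3) = -1 (attained at k = 1)
  C[2][0] = min over k of (A[2][0] + B[0][0] = 6 + -5 = 1, A[2][1] + B[1][0] = -4 + 0 = -4, A[2][2] + B[2][0] = 7 + 3 = 10) = -4 (attained at k = 1)
  C[2][1] = min over k of (A[2][0] + B[0][1] = 6 + 2 = 8, A[2][1] + B[1][1] = -4 + 1 = -3, A[2][2] + B[2][1] = 7 + 0 = 7) = -3 (attained at k = 1)
  C[2][2] = min over k of (A[2][0] + B[0][2] = 6 + 10 = 16, A[2][1] + B[1][2] = -4 + 4 = 0, A[2][2] + B[2][2] = 7 + 2 = 9) = 0 (attained at k = 1)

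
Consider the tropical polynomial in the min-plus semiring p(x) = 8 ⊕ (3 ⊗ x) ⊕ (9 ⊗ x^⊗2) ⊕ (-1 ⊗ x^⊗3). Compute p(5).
p(5) = 8

A tropical monomial a ⊗ x^⊗i evaluates to a + i · x. Evaluating each term at x = 5:
  Term 0 contributes 8 + 0 · 5 = 8
  Term 1 contributes 3 + 1 · 5 = 8
  Term 2 contributes 9 + 2 · 5 = 19
  Term 3 contributes -1 + 3 · 5 = 14
p(5) = ⊕ of these = min[8, 8, 19, 14] = 8.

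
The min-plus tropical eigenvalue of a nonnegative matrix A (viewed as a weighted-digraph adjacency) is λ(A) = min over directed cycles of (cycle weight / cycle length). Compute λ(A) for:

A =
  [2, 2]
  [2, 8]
λ(A) = 2

Enumerate directed cycles and compute their means (weight / length). Sample:
  cycle 0 → 0: weight = 2, length = 1, mean = 2/1 ≈ 2.000
  cycle 1 → 1: weight = 8, length = 1, mean = 8/1 ≈ 8.000
  cycle 0 → 1 → 0: weight = 4, length = 2, mean = 4/2 ≈ 2.000
  cycle 1 → 0 → 1: weight = 4, length = 2, mean = 4/2 ≈ 2.000
Minimum mean = 2.000, attained e.g. along the cycle 0 → 0 with weight 2 and length 1. So λ(A) = 2/1 = 2.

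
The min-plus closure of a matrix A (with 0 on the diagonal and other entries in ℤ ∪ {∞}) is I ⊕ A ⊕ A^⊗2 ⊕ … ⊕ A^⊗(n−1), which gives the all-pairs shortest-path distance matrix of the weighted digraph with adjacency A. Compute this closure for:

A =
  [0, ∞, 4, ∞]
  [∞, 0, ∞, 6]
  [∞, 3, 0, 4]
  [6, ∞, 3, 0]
Closure =
  [0, 7, 4, 8]
  [12, 0, 9, 6]
  [10, 3, 0, 4]
  [6, 6, 3, 0]

This is the Floyd-Warshall all-pairs shortest-path computation. For each intermediate vertex k = 0, 1, …, 3, update dist[i][j] ← min(dist[i][j], dist[i][k] + dist[k][j]). The final matrix gives, for each (i, j), the minimum total weight of any directed path from i to j (possibly empty when i = j).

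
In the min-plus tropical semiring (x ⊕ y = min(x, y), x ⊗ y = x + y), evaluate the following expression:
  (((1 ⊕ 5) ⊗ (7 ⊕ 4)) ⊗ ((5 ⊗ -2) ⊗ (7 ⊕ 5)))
(((1 ⊕ 5) ⊗ (7 ⊕ 4)) ⊗ ((5 ⊗ -2) ⊗ (7 ⊕ 5))) = 13

Expand innermost to outermost. Recall ⊕ takes the minimum of its arguments and ⊗ takes their sum. Working out the expression (((1 ⊕ 5) ⊗ (7 ⊕ 4)) ⊗ ((5 ⊗ -2) ⊗ (7 ⊕ 5))) gives 13.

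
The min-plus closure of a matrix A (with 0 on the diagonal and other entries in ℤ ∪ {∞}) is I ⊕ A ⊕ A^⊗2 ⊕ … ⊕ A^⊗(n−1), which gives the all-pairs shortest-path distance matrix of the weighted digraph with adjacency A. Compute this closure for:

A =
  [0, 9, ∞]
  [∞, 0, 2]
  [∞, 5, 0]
Closure =
  [0, 9, 11]
  [∞, 0, 2]
  [∞, 5, 0]

This is the Floyd-Warshall all-pairs shortest-path computation. For each intermediate vertex k = 0, 1, …, 2, update dist[i][j] ← min(dist[i][j], dist[i][k] + dist[k][j]). The final matrix gives, for each (i, j), the minimum total weight of any directed path from i to j (possibly empty when i = j).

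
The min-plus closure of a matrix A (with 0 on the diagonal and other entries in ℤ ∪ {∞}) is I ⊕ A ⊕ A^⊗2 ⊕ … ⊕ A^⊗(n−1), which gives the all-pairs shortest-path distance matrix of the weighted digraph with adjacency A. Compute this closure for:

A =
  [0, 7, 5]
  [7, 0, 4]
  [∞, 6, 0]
Closure =
  [0, 7, 5]
  [7, 0, 4]
  [13, 6, 0]

This is the Floyd-Warshall all-pairs shortest-path computation. For each intermediate vertex k = 0, 1, …, 2, update dist[i][j] ← min(dist[i][j], dist[i][k] + dist[k][j]). The final matrix gives, for each (i, j), the minimum total weight of any directed path from i to j (possibly empty when i = j).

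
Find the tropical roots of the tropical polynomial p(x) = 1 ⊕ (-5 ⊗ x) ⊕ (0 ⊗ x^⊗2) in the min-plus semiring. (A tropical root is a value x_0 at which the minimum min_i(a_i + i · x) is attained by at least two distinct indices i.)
Roots: {-5, 6}

Each tropical root is a break point of the lower envelope of the lines y = a_i + i · x (there are 3 lines, with slopes 0, 1, ..., 2). Only the lines that attain the minimum somewhere contribute to roots; other lines are dominated. Here the surviving (envelope) indices are i = 2, i = 1, i = 0.
Intersections between consecutive envelope lines give the roots: for adjacent envelope indices i < j the intersection is x = (a_i − a_j) / (j − i). Reading off the sorted break points: {-5, 6}.
Verification: at each break x_0, at least two indices attain the minimum of min_i(a_i + i · x_0).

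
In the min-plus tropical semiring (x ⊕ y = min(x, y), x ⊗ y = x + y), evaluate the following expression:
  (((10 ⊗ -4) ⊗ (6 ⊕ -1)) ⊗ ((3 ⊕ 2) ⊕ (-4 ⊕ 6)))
(((10 ⊗ -4) ⊗ (6 ⊕ -1)) ⊗ ((3 ⊕ 2) ⊕ (-4 ⊕ 6))) = 1

Expand innermost to outermost. Recall ⊕ takes the minimum of its arguments and ⊗ takes their sum. Working out the expression (((10 ⊗ -4) ⊗ (6 ⊕ -1)) ⊗ ((3 ⊕ 2) ⊕ (-4 ⊕ 6))) gives 1.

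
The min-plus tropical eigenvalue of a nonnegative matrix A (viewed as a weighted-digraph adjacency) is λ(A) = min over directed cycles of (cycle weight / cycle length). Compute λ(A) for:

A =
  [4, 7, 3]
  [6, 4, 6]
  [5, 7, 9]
λ(A) = 4

Enumerate directed cycles and compute their means (weight / length). Sample:
  cycle 0 → 0: weight = 4, length = 1, mean = 4/1 ≈ 4.000
  cycle 1 → 1: weight = 4, length = 1, mean = 4/1 ≈ 4.000
  cycle 2 → 2: weight = 9, length = 1, mean = 9/1 ≈ 9.000
  cycle 0 → 1 → 0: weight = 13, length = 2, mean = 13/2 ≈ 6.500
  cycle 0 → 2 → 0: weight = 8, length = 2, mean = 8/2 ≈ 4.000
  cycle 1 → 0 → 1: weight = 13, length = 2, mean = 13/2 ≈ 6.500
Minimum mean = 4.000, attained e.g. along the cycle 0 → 0 with weight 4 and length 1. So λ(A) = 4/1 = 4.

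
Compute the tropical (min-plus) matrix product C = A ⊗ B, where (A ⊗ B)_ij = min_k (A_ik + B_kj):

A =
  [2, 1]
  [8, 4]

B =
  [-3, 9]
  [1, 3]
A ⊗ B =
  [-1, 4]
  [5, 7]

Apply the min-plus product entry-by-entry:
  C[0][0] = min over k of (A[0][0] + B[0][0] = 2 + -3 = -1, A[0][1] + B[1][0] = 1 + 1 = 2) = -1 (attained at k = 0)
  C[0][1] = min over k of (A[0][0] + B[0][1] = 2 + 9 = 11, A[0][1] + B[1][1] = 1 + 3 = 4) = 4 (attained at k = 1)
  C[1][0] = min over k of (A[1][0] + B[0][0] = 8 + -3 = 5, A[1][1] + B[1][0] = 4 + 1 = 5) = 5 (attained at k = 0)
  C[1][1] = min over k of (A[1][0] + B[0][1] = 8 + 9 = 17, A[1][1] + B[1][1] = 4 + 3 = 7) = 7 (attained at k = 1)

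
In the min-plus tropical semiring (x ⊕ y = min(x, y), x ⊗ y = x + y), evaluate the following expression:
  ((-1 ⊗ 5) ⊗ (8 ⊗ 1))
((-1 ⊗ 5) ⊗ (8 ⊗ 1)) = 13

Expand innermost to outermost. Recall ⊕ takes the minimum of its arguments and ⊗ takes their sum. Working out the expression ((-1 ⊗ 5) ⊗ (8 ⊗ 1)) gives 13.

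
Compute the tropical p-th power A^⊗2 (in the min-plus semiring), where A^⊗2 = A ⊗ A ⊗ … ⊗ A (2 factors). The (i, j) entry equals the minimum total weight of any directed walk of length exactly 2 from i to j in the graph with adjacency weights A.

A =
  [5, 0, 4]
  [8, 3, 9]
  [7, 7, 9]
A^⊗2 =
  [8, 3, 9]
  [11, 6, 12]
  [12, 7, 11]

Each entry (A^⊗2)_ij equals the minimum over all length-2 walks i = v_0 → v_1 → … → v_2 = j of Σ_t A[v_t][v_{t+1}]. For example, for (i, j) = (0, 2) we minimise over 3 possible intermediate vertex sequences; the minimum is 9, attained along the walk 0 → 0 → 2.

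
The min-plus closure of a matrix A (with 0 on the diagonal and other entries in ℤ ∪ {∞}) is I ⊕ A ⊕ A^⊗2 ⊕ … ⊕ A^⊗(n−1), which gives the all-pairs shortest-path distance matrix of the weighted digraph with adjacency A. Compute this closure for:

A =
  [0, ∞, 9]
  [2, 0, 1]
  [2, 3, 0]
Closure =
  [0, 12, 9]
  [2, 0, 1]
  [2, 3, 0]

This is the Floyd-Warshall all-pairs shortest-path computation. For each intermediate vertex k = 0, 1, …, 2, update dist[i][j] ← min(dist[i][j], dist[i][k] + dist[k][j]). The final matrix gives, for each (i, j), the minimum total weight of any directed path from i to j (possibly empty when i = j).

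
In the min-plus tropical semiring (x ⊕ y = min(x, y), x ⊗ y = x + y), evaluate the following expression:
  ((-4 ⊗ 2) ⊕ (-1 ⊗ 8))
((-4 ⊗ 2) ⊕ (-1 ⊗ 8)) = -2

Expand innermost to outermost. Recall ⊕ takes the minimum of its arguments and ⊗ takes their sum. Working out the expression ((-4 ⊗ 2) ⊕ (-1 ⊗ 8)) gives -2.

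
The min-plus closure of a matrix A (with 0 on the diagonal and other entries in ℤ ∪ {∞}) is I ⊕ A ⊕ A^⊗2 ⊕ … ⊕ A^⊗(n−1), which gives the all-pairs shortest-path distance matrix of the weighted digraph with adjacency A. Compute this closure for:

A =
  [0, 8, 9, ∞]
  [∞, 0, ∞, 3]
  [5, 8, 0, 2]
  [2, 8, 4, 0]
Closure =
  [0, 8, 9, 11]
  [5, 0, 7, 3]
  [4, 8, 0, 2]
  [2, 8, 4, 0]

This is the Floyd-Warshall all-pairs shortest-path computation. For each intermediate vertex k = 0, 1, …, 3, update dist[i][j] ← min(dist[i][j], dist[i][k] + dist[k][j]). The final matrix gives, for each (i, j), the minimum total weight of any directed path from i to j (possibly empty when i = j).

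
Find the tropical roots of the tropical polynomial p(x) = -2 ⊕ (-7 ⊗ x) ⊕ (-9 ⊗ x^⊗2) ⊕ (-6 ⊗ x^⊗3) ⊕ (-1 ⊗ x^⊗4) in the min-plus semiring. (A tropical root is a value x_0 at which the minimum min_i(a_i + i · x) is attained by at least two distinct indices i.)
Roots: {-5, -3, 2, 5}

Each tropical root is a break point of the lower envelope of the lines y = a_i + i · x (there are 5 lines, with slopes 0, 1, ..., 4). Only the lines that attain the minimum somewhere contribute to roots; other lines are dominated. Here the surviving (envelope) indices are i = 4, i = 3, i = 2, i = 1, i = 0.
Intersections between consecutive envelope lines give the roots: for adjacent envelope indices i < j the intersection is x = (a_i − a_j) / (j − i). Reading off the sorted break points: {-5, -3, 2, 5}.
Verification: at each break x_0, at least two indices attain the minimum of min_i(a_i + i · x_0).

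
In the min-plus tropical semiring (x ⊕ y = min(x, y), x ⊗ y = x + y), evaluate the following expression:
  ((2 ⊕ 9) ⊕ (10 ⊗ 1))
((2 ⊕ 9) ⊕ (10 ⊗ 1)) = 2

Expand innermost to outermost. Recall ⊕ takes the minimum of its arguments and ⊗ takes their sum. Working out the expression ((2 ⊕ 9) ⊕ (10 ⊗ 1)) gives 2.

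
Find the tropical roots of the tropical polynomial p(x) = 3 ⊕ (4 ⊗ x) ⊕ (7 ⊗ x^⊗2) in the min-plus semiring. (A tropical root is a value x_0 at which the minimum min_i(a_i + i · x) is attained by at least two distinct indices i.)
Roots: {-3, -1}

Each tropical root is a break point of the lower envelope of the lines y = a_i + i · x (there are 3 lines, with slopes 0, 1, ..., 2). Only the lines that attain the minimum somewhere contribute to roots; other lines are dominated. Here the surviving (envelope) indices are i = 2, i = 1, i = 0.
Intersections between consecutive envelope lines give the roots: for adjacent envelope indices i < j the intersection is x = (a_i − a_j) / (j − i). Reading off the sorted break points: {-3, -1}.
Verification: at each break x_0, at least two indices attain the minimum of min_i(a_i + i · x_0).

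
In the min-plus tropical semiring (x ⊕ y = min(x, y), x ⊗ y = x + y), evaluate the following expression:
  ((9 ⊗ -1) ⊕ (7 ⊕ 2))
((9 ⊗ -1) ⊕ (7 ⊕ 2)) = 2

Expand innermost to outermost. Recall ⊕ takes the minimum of its arguments and ⊗ takes their sum. Working out the expression ((9 ⊗ -1) ⊕ (7 ⊕ 2)) gives 2.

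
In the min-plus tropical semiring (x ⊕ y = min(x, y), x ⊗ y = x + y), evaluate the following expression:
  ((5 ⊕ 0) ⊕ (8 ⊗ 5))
((5 ⊕ 0) ⊕ (8 ⊗ 5)) = 0

Expand innermost to outermost. Recall ⊕ takes the minimum of its arguments and ⊗ takes their sum. Working out the expression ((5 ⊕ 0) ⊕ (8 ⊗ 5)) gives 0.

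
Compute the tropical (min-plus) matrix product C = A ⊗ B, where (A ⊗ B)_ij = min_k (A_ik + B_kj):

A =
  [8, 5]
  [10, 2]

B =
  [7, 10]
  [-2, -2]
A ⊗ B =
  [3, 3]
  [0, 0]

Apply the min-plus product entry-by-entry:
  C[0][0] = min over k of (A[0][0] + B[0][0] = 8 + 7 = 15, A[0][1] + B[1][0] = 5 + -2 = 3) = 3 (attained at k = 1)
  C[0][1] = min over k of (A[0][0] + B[0][1] = 8 + 10 = 18, A[0][1] + B[1][1] = 5 + -2 = 3) = 3 (attained at k = 1)
  C[1][0] = min over k of (A[1][0] + B[0][0] = 10 + 7 = 17, A[1][1] + B[1][0] = 2 + -2 = 0) = 0 (attained at k = 1)
  C[1][1] = min over k of (A[1][0] + B[0][1] = 10 + 10 = 20, A[1][1] + B[1][1] = 2 + -2 = 0) = 0 (attained at k = 1)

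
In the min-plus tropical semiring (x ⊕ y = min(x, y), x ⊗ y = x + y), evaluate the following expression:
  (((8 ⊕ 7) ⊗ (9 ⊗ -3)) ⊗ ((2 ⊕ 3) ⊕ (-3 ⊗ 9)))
(((8 ⊕ 7) ⊗ (9 ⊗ -3)) ⊗ ((2 ⊕ 3) ⊕ (-3 ⊗ 9))) = 15

Expand innermost to outermost. Recall ⊕ takes the minimum of its arguments and ⊗ takes their sum. Working out the expression (((8 ⊕ 7) ⊗ (9 ⊗ -3)) ⊗ ((2 ⊕ 3) ⊕ (-3 ⊗ 9))) gives 15.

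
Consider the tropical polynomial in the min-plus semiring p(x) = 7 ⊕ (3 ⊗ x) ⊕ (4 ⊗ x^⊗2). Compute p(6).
p(6) = 7

A tropical monomial a ⊗ x^⊗i evaluates to a + i · x. Evaluating each term at x = 6:
  Term 0 contributes 7 + 0 · 6 = 7
  Term 1 contributes 3 + 1 · 6 = 9
  Term 2 contributes 4 + 2 · 6 = 16
p(6) = ⊕ of these = min[7, 9, 16] = 7.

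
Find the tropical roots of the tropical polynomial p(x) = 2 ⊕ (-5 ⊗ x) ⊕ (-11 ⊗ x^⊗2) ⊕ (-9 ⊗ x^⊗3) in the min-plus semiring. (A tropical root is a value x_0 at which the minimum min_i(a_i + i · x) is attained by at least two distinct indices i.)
Roots: {-2, 6, 7}

Each tropical root is a break point of the lower envelope of the lines y = a_i + i · x (there are 4 lines, with slopes 0, 1, ..., 3). Only the lines that attain the minimum somewhere contribute to roots; other lines are dominated. Here the surviving (envelope) indices are i = 3, i = 2, i = 1, i = 0.
Intersections between consecutive envelope lines give the roots: for adjacent envelope indices i < j the intersection is x = (a_i − a_j) / (j − i). Reading off the sorted break points: {-2, 6, 7}.
Verification: at each break x_0, at least two indices attain the minimum of min_i(a_i + i · x_0).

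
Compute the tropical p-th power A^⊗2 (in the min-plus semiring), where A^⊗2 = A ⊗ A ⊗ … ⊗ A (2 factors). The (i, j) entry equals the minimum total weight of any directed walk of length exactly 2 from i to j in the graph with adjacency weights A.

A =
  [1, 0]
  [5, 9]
A^⊗2 =
  [2, 1]
  [6, 5]

Each entry (A^⊗2)_ij equals the minimum over all length-2 walks i = v_0 → v_1 → … → v_2 = j of Σ_t A[v_t][v_{t+1}]. For example, for (i, j) = (0, 1) we minimise over 2 possible intermediate vertex sequences; the minimum is 1, attained along the walk 0 → 0 → 1.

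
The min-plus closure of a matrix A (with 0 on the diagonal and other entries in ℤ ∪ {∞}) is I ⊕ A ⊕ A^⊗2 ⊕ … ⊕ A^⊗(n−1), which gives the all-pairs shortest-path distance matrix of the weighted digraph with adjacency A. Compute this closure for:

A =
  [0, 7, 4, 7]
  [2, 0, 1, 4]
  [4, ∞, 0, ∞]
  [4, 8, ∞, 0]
Closure =
  [0, 7, 4, 7]
  [2, 0, 1, 4]
  [4, 11, 0, 11]
  [4, 8, 8, 0]

This is the Floyd-Warshall all-pairs shortest-path computation. For each intermediate vertex k = 0, 1, …, 3, update dist[i][j] ← min(dist[i][j], dist[i][k] + dist[k][j]). The final matrix gives, for each (i, j), the minimum total weight of any directed path from i to j (possibly empty when i = j).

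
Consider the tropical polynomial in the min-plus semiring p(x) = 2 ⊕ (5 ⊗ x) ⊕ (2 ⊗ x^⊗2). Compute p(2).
p(2) = 2

A tropical monomial a ⊗ x^⊗i evaluates to a + i · x. Evaluating each term at x = 2:
  Term 0 contributes 2 + 0 · 2 = 2
  Term 1 contributes 5 + 1 · 2 = 7
  Term 2 contributes 2 + 2 · 2 = 6
p(2) = ⊕ of these = min[2, 7, 6] = 2.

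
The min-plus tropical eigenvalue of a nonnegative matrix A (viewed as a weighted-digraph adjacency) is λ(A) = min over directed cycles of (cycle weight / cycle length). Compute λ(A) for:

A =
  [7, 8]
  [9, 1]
λ(A) = 1

Enumerate directed cycles and compute their means (weight / length). Sample:
  cycle 0 → 0: weight = 7, length = 1, mean = 7/1 ≈ 7.000
  cycle 1 → 1: weight = 1, length = 1, mean = 1/1 ≈ 1.000
  cycle 0 → 1 → 0: weight = 17, length = 2, mean = 17/2 ≈ 8.500
  cycle 1 → 0 → 1: weight = 17, length = 2, mean = 17/2 ≈ 8.500
Minimum mean = 1.000, attained e.g. along the cycle 1 → 1 with weight 1 and length 1. So λ(A) = 1/1 = 1.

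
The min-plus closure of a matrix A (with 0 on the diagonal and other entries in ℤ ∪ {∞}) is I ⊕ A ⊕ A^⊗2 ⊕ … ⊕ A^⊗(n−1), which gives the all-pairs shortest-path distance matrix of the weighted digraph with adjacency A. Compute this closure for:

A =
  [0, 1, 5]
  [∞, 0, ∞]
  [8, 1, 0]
Closure =
  [0, 1, 5]
  [∞, 0, ∞]
  [8, 1, 0]

This is the Floyd-Warshall all-pairs shortest-path computation. For each intermediate vertex k = 0, 1, …, 2, update dist[i][j] ← min(dist[i][j], dist[i][k] + dist[k][j]). The final matrix gives, for each (i, j), the minimum total weight of any directed path from i to j (possibly empty when i = j).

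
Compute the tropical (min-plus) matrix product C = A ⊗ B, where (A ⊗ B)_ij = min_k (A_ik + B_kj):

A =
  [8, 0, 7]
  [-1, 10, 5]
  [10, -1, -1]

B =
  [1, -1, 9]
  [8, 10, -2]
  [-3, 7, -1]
A ⊗ B =
  [4, 7, -2]
  [0, -2, 4]
  [-4, 6, -3]

Apply the min-plus product entry-by-entry:
  C[0][0] = min over k of (A[0][0] + B[0][0] = 8 + 1 = 9, A[0][1] + B[1][0] = 0 + 8 = 8, A[0][2] + B[2][0] = 7 + -3 = 4) = 4 (attained at k = 2)
  C[0][1] = min over k of (A[0][0] + B[0][1] = 8 + -1 = 7, A[0][1] + B[1][1] = 0 + 10 = 10, A[0][2] + B[2][1] = 7 + 7 = 14) = 7 (attained at k = 0)
  C[0][2] = min over k of (A[0][0] + B[0][2] = 8 + 9 = 17, A[0][1] + B[1][2] = 0 + -2 = -2, A[0][2] + B[2][2] = 7 + -1 = 6) = -2 (attained at k = 1)
  C[1][0] = min over k of (A[1][0] + B[0][0] = -1 + 1 = 0, A[1][1] + B[1][0] = 10 + 8 = 18, A[1][2] + B[2][0] = 5 + -3 = 2) = 0 (attained at k = 0)
  C[1][1] = min over k of (A[1][0] + B[0][1] = -1 + -1 = -2, A[1][1] + B[1][1] = 10 + 10 = 20, A[1][2] + B[2][1] = 5 + 7 = 12) = -2 (attained at k = 0)
  C[1][2] = min over k of (A[1][0] + B[0][2] = -1 + 9 = 8, A[1][1] + B[1][2] = 10 + -2 = 8, A[1][2] + B[2][2] = 5 + -1 = 4) = 4 (attained at k = 2)
  C[2][0] = min over k of (A[2][0] + B[0][0] = 10 + 1 = 11, A[2][1] + B[1][0] = -1 + 8 = 7, A[2][2] + B[2][0] = -1 + -3 = -4) = -4 (attained at k = 2)
  C[2][1] = min over k of (A[2][0] + B[0][1] = 10 + -1 = 9, A[2][1] + B[1][1] = -1 + 10 = 9, A[2][2] + B[2][1] = -1 + 7 = 6) = 6 (attained at k = 2)
  C[2][2] = min over k of (A[2][0] + B[0][2] = 10 + 9 = 19, A[2][1] + B[1][2] = -1 + -2 = -3, A[2][2] + B[2][2] = -1 + -1 = -2) = -3 (attained at k = 1)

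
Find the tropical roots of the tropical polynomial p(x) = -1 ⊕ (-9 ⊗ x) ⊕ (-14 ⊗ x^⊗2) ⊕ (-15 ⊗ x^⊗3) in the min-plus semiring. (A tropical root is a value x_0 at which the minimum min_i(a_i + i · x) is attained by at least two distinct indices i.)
Roots: {1, 5, 8}

Each tropical root is a break point of the lower envelope of the lines y = a_i + i · x (there are 4 lines, with slopes 0, 1, ..., 3). Only the lines that attain the minimum somewhere contribute to roots; other lines are dominated. Here the surviving (envelope) indices are i = 3, i = 2, i = 1, i = 0.
Intersections between consecutive envelope lines give the roots: for adjacent envelope indices i < j the intersection is x = (a_i − a_j) / (j − i). Reading off the sorted break points: {1, 5, 8}.
Verification: at each break x_0, at least two indices attain the minimum of min_i(a_i + i · x_0).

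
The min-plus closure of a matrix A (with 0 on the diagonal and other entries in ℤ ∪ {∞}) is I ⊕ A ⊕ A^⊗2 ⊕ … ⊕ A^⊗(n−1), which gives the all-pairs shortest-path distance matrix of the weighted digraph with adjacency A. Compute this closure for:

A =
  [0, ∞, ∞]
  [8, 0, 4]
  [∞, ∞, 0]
Closure =
  [0, ∞, ∞]
  [8, 0, 4]
  [∞, ∞, 0]

This is the Floyd-Warshall all-pairs shortest-path computation. For each intermediate vertex k = 0, 1, …, 2, update dist[i][j] ← min(dist[i][j], dist[i][k] + dist[k][j]). The final matrix gives, for each (i, j), the minimum total weight of any directed path from i to j (possibly empty when i = j).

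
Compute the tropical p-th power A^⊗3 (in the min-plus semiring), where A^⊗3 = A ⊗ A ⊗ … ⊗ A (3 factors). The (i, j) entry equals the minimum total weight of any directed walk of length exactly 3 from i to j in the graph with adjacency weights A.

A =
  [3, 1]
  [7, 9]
A^⊗3 =
  [9, 7]
  [13, 11]

Each entry (A^⊗3)_ij equals the minimum over all length-3 walks i = v_0 → v_1 → … → v_3 = j of Σ_t A[v_t][v_{t+1}]. For example, for (i, j) = (0, 1) we minimise over 4 possible intermediate vertex sequences; the minimum is 7, attained along the walk 0 → 0 → 0 → 1.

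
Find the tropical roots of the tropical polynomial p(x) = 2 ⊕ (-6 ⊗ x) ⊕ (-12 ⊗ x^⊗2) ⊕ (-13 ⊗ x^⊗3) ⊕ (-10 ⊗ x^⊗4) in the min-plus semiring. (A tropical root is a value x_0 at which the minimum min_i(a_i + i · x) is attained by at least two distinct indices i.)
Roots: {-3, 1, 6, 8}

Each tropical root is a break point of the lower envelope of the lines y = a_i + i · x (there are 5 lines, with slopes 0, 1, ..., 4). Only the lines that attain the minimum somewhere contribute to roots; other lines are dominated. Here the surviving (envelope) indices are i = 4, i = 3, i = 2, i = 1, i = 0.
Intersections between consecutive envelope lines give the roots: for adjacent envelope indices i < j the intersection is x = (a_i − a_j) / (j − i). Reading off the sorted break points: {-3, 1, 6, 8}.
Verification: at each break x_0, at least two indices attain the minimum of min_i(a_i + i · x_0).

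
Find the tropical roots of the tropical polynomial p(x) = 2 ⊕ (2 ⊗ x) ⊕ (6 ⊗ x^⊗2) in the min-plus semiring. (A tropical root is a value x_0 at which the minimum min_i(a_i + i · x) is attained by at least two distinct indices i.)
Roots: {-4, 0}

Each tropical root is a break point of the lower envelope of the lines y = a_i + i · x (there are 3 lines, with slopes 0, 1, ..., 2). Only the lines that attain the minimum somewhere contribute to roots; other lines are dominated. Here the surviving (envelope) indices are i = 2, i = 1, i = 0.
Intersections between consecutive envelope lines give the roots: for adjacent envelope indices i < j the intersection is x = (a_i − a_j) / (j − i). Reading off the sorted break points: {-4, 0}.
Verification: at each break x_0, at least two indices attain the minimum of min_i(a_i + i · x_0).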